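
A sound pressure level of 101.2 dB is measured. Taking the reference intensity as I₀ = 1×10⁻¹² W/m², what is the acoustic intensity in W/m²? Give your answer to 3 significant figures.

0.0132 W/m²

I/I₀ = 10^(101.2/10) = 1.318e+10, so I = 1.318e+10 × 10⁻¹² W/m².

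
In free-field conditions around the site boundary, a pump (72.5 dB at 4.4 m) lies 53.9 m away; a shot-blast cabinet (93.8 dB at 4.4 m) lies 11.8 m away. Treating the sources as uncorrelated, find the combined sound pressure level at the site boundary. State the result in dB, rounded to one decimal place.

85.2 dB

First find each source's level at the receiver (point-source: −20·log₁₀(r/r_ref)), then combine on an intensity basis.
pump: 72.5 − 20·log₁₀(53.9/4.4) = 72.5 − 21.76 = 50.74 dB.
shot-blast cabinet: 93.8 − 20·log₁₀(11.8/4.4) = 93.8 − 8.57 = 85.23 dB.
Σ 10^(L/10) = 3.337e+08 → L_total = 10·log₁₀(3.337e+08) = 85.23 dB.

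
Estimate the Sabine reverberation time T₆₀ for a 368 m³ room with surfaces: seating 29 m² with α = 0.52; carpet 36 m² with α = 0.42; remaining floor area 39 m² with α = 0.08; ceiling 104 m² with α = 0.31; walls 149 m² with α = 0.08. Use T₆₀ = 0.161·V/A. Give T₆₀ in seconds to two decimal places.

A = Σ Sᵢαᵢ = 29·0.52 + 36·0.42 + 39·0.08 + 104·0.31 + 149·0.08 = 77.48 m².
T₆₀ = 0.161 × 368 / 77.48 = 0.765 s.

0.76 s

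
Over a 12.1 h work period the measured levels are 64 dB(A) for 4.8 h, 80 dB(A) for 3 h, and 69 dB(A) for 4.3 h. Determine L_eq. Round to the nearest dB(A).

75 dB(A)

The energy average is taken in the linear domain: L_eq = 10·log₁₀[(Σ tᵢ·10^(Lᵢ/10))/T], T = 12.1 h.
Σ tᵢ·10^(Lᵢ/10) = 4.8·10^(64/10) + 3·10^(80/10) + 4.3·10^(69/10) = 3.462e+08.
L_eq = 10·log₁₀(3.462e+08/12.1) = 74.57 dB(A).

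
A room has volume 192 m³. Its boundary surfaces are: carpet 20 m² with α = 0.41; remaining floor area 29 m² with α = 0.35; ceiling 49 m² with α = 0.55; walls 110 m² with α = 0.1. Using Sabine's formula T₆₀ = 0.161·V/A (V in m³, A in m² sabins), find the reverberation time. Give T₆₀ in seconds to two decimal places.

Summing Sᵢαᵢ: 20·0.41 + 29·0.35 + 49·0.55 + 110·0.1 = 56.30 m².
T₆₀ = 0.161·V/A = 0.161·192/56.30 = 0.549 s.

0.55 s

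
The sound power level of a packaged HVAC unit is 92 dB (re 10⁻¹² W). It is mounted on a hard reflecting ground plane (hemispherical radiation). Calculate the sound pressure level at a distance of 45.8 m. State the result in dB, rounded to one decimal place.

50.8 dB

Free-field hemispherical radiation: L_p = L_w − 10·log₁₀(2π·r²), r = 45.8 m.
2π·r² = 1.318e+04 m², 10·log₁₀ of that is 41.199 dB.
L_p = 92 − 41.199 = 50.80 dB.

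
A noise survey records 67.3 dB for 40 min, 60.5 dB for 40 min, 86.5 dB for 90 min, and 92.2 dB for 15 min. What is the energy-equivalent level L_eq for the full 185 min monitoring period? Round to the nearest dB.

85 dB

L_eq = 10·log₁₀[(1/T)·Σ tᵢ·10^(Lᵢ/10)] with T = 185 min.
Σ tᵢ·10^(Lᵢ/10) = 40·10^(67.3/10) + 40·10^(60.5/10) + 90·10^(86.5/10) + 15·10^(92.2/10) = 6.536e+10.
L_eq = 10·log₁₀(6.536e+10/185) = 85.48 dB.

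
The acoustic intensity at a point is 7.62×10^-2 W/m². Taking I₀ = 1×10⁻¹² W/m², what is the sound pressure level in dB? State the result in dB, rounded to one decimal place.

108.8 dB

Dividing by I₀ shifts the exponent by 12: I/I₀ = 7.62×10^10.
L = 10·(0.8820 + 10) = 108.82 dB.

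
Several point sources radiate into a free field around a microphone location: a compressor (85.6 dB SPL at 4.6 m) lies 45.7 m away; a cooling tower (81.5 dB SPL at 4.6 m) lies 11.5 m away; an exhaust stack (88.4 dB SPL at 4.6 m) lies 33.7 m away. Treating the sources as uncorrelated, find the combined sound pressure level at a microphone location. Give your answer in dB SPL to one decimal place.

Propagate each source to the receiver with L = L_ref − 20·log₁₀(r/r_ref), then add intensities.
compressor: 85.6 − 20·log₁₀(45.7/4.6) = 85.6 − 19.94 = 65.66 dB SPL.
cooling tower: 81.5 − 20·log₁₀(11.5/4.6) = 81.5 − 7.96 = 73.54 dB SPL.
exhaust stack: 88.4 − 20·log₁₀(33.7/4.6) = 88.4 − 17.30 = 71.10 dB SPL.
Σ 10^(L/10) = 3.917e+07 → L_total = 10·log₁₀(3.917e+07) = 75.93 dB SPL.

75.9 dB SPL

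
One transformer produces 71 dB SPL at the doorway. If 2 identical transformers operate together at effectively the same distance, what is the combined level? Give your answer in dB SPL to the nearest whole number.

L_total = L₁ + 10·log₁₀ N for N identical incoherent sources.
L_total = 71 + 10·log₁₀(2) = 71 + 3.010 = 74.01 dB SPL.

74 dB SPL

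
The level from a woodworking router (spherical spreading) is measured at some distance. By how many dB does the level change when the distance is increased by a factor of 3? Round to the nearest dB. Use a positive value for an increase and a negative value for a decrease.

A point source loses 6 dB per doubling of distance; generally ΔL = −20·log₁₀(r₂/r₁).
ΔL = −20·log₁₀(3) = -9.54 dB.

-10 dB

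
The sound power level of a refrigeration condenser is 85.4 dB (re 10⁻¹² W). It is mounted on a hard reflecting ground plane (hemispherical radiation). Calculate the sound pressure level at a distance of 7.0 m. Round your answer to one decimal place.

Free-field hemispherical radiation: L_p = L_w − 10·log₁₀(2π·r²), r = 7.0 m.
2π·r² = 307.9 m², 10·log₁₀ of that is 24.884 dB.
L_p = 85.4 − 24.884 = 60.52 dB.

60.5 dB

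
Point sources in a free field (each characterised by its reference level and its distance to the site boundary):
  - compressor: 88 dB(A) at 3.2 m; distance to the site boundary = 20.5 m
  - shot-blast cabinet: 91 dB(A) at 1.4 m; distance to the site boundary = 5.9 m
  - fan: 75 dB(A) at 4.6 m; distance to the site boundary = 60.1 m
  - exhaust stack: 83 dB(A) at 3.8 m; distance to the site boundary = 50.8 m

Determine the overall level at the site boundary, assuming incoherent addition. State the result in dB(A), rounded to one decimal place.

79.4 dB(A)

Apply inverse-square spreading to bring every level to the receiver, then sum 10^(L/10).
compressor: 88 − 20·log₁₀(20.5/3.2) = 88 − 16.13 = 71.87 dB(A).
shot-blast cabinet: 91 − 20·log₁₀(5.9/1.4) = 91 − 12.49 = 78.51 dB(A).
fan: 75 − 20·log₁₀(60.1/4.6) = 75 − 22.32 = 52.68 dB(A).
exhaust stack: 83 − 20·log₁₀(50.8/3.8) = 83 − 22.52 = 60.48 dB(A).
Σ 10^(L/10) = 8.756e+07 → L_total = 10·log₁₀(8.756e+07) = 79.42 dB(A).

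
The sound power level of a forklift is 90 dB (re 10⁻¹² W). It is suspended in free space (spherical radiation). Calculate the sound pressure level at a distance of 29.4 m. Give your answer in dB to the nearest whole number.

50 dB

L_p = L_w − 10·log₁₀(4π·r²) with r = 29.4 m.
4π·r² = 1.086e+04 m², 10·log₁₀ of that is 40.359 dB.
L_p = 90 − 40.359 = 49.64 dB.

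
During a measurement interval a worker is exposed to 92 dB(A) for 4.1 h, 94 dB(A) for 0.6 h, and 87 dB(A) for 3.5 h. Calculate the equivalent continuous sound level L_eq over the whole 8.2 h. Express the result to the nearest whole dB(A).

The energy average is taken in the linear domain: L_eq = 10·log₁₀[(Σ tᵢ·10^(Lᵢ/10))/T], T = 8.2 h.
Σ tᵢ·10^(Lᵢ/10) = 4.1·10^(92/10) + 0.6·10^(94/10) + 3.5·10^(87/10) = 9.759e+09.
L_eq = 10·log₁₀(9.759e+09/8.2) = 90.76 dB(A).

91 dB(A)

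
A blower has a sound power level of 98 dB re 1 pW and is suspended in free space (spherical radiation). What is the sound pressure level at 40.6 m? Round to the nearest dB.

L_p = L_w − 10·log₁₀(4π·r²) with r = 40.6 m.
4π·r² = 2.071e+04 m², 10·log₁₀ of that is 43.163 dB.
L_p = 98 − 43.163 = 54.84 dB.

55 dB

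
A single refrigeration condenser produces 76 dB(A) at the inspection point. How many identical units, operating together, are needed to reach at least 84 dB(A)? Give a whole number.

Need L₁ + 10·log₁₀ N ≥ 84, i.e. log₁₀ N ≥ 0.80.
N ≥ 10^(8.0/10) = 6.310, so N = 7.

7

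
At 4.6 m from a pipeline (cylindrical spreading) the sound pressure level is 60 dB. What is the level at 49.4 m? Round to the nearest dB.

50 dB

Line-source attenuation: ΔL = 10·log₁₀(r₂/r₁) = 10·log₁₀(49.4/4.6) = 10.310 dB.
L₂ = 60 − 10·log₁₀(49.4/4.6) = 60 − 10.310 = 49.69 dB.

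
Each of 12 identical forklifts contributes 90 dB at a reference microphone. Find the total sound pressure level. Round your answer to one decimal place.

100.8 dB

With 12 equal, uncorrelated contributions the intensity is 12× that of one unit, giving a rise of 10·log₁₀ 12.
L_total = 90 + 10·log₁₀(12) = 90 + 10.792 = 100.79 dB.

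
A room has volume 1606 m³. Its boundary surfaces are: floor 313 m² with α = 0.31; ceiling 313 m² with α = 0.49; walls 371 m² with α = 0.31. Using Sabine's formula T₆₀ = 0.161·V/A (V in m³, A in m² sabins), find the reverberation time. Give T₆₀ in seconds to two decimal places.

Summing Sᵢαᵢ: 313·0.31 + 313·0.49 + 371·0.31 = 365.41 m².
T₆₀ = 0.161·V/A = 0.161·1606/365.41 = 0.708 s.

0.71 s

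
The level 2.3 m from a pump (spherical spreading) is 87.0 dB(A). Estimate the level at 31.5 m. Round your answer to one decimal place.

64.3 dB(A)

Spherical spreading from a point source gives a 20·log₁₀(r₂/r₁) drop.
L₂ = 87.0 − 20·log₁₀(31.5/2.3) = 87.0 − 22.732 = 64.27 dB(A).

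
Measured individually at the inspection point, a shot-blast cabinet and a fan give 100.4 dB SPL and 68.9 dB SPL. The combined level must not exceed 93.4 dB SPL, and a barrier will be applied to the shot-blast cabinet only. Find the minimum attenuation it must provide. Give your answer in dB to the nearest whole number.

7 dB

Fixed contribution from the other source: Σ 10^(L/10) = 10^(68.9/10) = 7.762e+06 (68.90 dB SPL).
The limit corresponds to 10^(93.4/10) = 2.188e+09; subtracting the fixed part leaves 2.180e+09 for the shot-blast cabinet, i.e. 93.38 dB SPL.
So the shot-blast cabinet must be reduced from 100.4 to 93.38 dB SPL: IL = 7.02 dB.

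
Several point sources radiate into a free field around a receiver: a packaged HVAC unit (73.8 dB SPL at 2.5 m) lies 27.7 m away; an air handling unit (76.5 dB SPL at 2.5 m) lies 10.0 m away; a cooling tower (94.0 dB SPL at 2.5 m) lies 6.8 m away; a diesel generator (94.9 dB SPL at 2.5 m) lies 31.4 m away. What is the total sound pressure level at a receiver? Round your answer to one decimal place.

First find each source's level at the receiver (point-source: −20·log₁₀(r/r_ref)), then combine on an intensity basis.
packaged HVAC unit: 73.8 − 20·log₁₀(27.7/2.5) = 73.8 − 20.89 = 52.91 dB SPL.
air handling unit: 76.5 − 20·log₁₀(10.0/2.5) = 76.5 − 12.04 = 64.46 dB SPL.
cooling tower: 94.0 − 20·log₁₀(6.8/2.5) = 94.0 − 8.69 = 85.31 dB SPL.
diesel generator: 94.9 − 20·log₁₀(31.4/2.5) = 94.9 − 21.98 = 72.92 dB SPL.
Σ 10^(L/10) = 3.621e+08 → L_total = 10·log₁₀(3.621e+08) = 85.59 dB SPL.

85.6 dB SPL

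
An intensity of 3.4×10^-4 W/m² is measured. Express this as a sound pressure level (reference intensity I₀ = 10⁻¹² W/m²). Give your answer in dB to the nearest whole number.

I/I₀ = 3.4×10^-4/10⁻¹² = 3.4×10^8, and L = 10·log₁₀(I/I₀).
L = 10·(0.5315 + 8) = 85.31 dB.

85 dB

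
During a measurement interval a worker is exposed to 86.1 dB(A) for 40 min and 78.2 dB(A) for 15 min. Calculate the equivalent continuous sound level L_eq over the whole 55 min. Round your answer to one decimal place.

L_eq = 10·log₁₀[(1/T)·Σ tᵢ·10^(Lᵢ/10)] with T = 55 min.
Σ tᵢ·10^(Lᵢ/10) = 40·10^(86.1/10) + 15·10^(78.2/10) = 1.729e+10.
L_eq = 10·log₁₀(1.729e+10/55) = 84.97 dB(A).

85.0 dB(A)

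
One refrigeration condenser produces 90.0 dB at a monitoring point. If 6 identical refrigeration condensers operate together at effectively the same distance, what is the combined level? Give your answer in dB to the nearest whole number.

L_total = L₁ + 10·log₁₀ N for N identical incoherent sources.
L_total = 90.0 + 10·log₁₀(6) = 90.0 + 7.782 = 97.78 dB.

98 dB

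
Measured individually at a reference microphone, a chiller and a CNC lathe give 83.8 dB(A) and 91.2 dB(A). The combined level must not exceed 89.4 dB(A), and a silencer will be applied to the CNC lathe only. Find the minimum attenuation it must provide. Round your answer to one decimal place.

The untreated sources together contribute 10^(83.8/10) = 2.399e+08, i.e. 83.80 dB(A).
The limit corresponds to 10^(89.4/10) = 8.710e+08; subtracting the fixed part leaves 6.311e+08 for the CNC lathe, i.e. 88.00 dB(A).
Required insertion loss = 91.2 − 88.00 = 3.20 dB.

3.2 dB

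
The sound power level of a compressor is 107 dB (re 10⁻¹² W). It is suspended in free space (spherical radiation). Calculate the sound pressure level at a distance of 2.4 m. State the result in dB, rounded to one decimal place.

The power spreads over a sphere of area 4π·r², so L_p = L_w − 10·log₁₀(4π·r²).
4π·r² = 72.38 m², 10·log₁₀ of that is 18.596 dB.
L_p = 107 − 18.596 = 88.40 dB.

88.4 dB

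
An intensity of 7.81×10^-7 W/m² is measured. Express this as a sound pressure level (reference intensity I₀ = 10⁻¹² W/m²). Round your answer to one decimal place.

Dividing by I₀ shifts the exponent by 12: I/I₀ = 7.81×10^5.
L = 10·(0.8927 + 5) = 58.93 dB.

58.9 dB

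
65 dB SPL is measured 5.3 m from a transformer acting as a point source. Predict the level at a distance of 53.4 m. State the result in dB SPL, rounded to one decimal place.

44.9 dB SPL

For a point source, L₂ = L₁ − 20·log₁₀(r₂/r₁).
L₂ = 65 − 20·log₁₀(53.4/5.3) = 65 − 20.065 = 44.93 dB SPL.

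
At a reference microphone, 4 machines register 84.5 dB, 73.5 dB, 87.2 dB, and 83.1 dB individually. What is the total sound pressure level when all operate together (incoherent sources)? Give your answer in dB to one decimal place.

90.1 dB

Incoherent sources combine by intensity addition: L_total = 10·log₁₀(Σ 10^(L_i/10)).
Σ 10^(L/10) = 10^(84.5/10) + 10^(73.5/10) + 10^(87.2/10) + 10^(83.1/10) = 1.033e+09.
L_total = 10·log₁₀(1.033e+09) = 90.14 dB.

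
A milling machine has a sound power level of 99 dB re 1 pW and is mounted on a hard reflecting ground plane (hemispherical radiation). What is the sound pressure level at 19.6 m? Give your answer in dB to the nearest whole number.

The power spreads over a hemisphere of area 2π·r², so L_p = L_w − 10·log₁₀(2π·r²).
2π·r² = 2414 m², 10·log₁₀ of that is 33.827 dB.
L_p = 99 − 33.827 = 65.17 dB.

65 dB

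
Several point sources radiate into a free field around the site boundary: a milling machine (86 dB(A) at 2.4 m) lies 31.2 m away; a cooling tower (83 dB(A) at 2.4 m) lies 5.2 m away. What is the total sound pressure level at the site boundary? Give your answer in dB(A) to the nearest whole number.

77 dB(A)

Apply inverse-square spreading to bring every level to the receiver, then sum 10^(L/10).
milling machine: 86 − 20·log₁₀(31.2/2.4) = 86 − 22.28 = 63.72 dB(A).
cooling tower: 83 − 20·log₁₀(5.2/2.4) = 83 − 6.72 = 76.28 dB(A).
Σ 10^(L/10) = 4.486e+07 → L_total = 10·log₁₀(4.486e+07) = 76.52 dB(A).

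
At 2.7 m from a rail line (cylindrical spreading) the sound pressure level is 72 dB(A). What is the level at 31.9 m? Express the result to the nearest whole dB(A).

For a line source, L₂ = L₁ − 10·log₁₀(r₂/r₁).
L₂ = 72 − 10·log₁₀(31.9/2.7) = 72 − 10.724 = 61.28 dB(A).

61 dB(A)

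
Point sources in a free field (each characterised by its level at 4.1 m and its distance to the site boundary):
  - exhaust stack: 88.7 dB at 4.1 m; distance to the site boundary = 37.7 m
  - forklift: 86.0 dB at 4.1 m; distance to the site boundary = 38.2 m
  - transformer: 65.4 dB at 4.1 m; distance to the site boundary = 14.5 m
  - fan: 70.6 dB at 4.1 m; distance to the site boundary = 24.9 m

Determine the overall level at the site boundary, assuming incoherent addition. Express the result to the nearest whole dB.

Apply inverse-square spreading to bring every level to the receiver, then sum 10^(L/10).
exhaust stack: 88.7 − 20·log₁₀(37.7/4.1) = 88.7 − 19.27 = 69.43 dB.
forklift: 86.0 − 20·log₁₀(38.2/4.1) = 86.0 − 19.39 = 66.61 dB.
transformer: 65.4 − 20·log₁₀(14.5/4.1) = 65.4 − 10.97 = 54.43 dB.
fan: 70.6 − 20·log₁₀(24.9/4.1) = 70.6 − 15.67 = 54.93 dB.
Σ 10^(L/10) = 1.394e+07 → L_total = 10·log₁₀(1.394e+07) = 71.44 dB.

71 dB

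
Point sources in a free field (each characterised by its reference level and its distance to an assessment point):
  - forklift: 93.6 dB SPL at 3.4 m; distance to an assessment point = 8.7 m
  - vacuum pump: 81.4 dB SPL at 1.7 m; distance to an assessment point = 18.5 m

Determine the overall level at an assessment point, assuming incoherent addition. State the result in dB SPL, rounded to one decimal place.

85.5 dB SPL

First find each source's level at the receiver (point-source: −20·log₁₀(r/r_ref)), then combine on an intensity basis.
forklift: 93.6 − 20·log₁₀(8.7/3.4) = 93.6 − 8.16 = 85.44 dB SPL.
vacuum pump: 81.4 − 20·log₁₀(18.5/1.7) = 81.4 − 20.73 = 60.67 dB SPL.
Σ 10^(L/10) = 3.510e+08 → L_total = 10·log₁₀(3.510e+08) = 85.45 dB SPL.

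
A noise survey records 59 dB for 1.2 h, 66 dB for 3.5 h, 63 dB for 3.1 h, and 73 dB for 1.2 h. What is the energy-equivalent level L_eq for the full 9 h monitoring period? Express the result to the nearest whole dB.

L_eq = 10·log₁₀[(1/T)·Σ tᵢ·10^(Lᵢ/10)] with T = 9 h.
Σ tᵢ·10^(Lᵢ/10) = 1.2·10^(59/10) + 3.5·10^(66/10) + 3.1·10^(63/10) + 1.2·10^(73/10) = 4.502e+07.
L_eq = 10·log₁₀(4.502e+07/9) = 66.99 dB.

67 dB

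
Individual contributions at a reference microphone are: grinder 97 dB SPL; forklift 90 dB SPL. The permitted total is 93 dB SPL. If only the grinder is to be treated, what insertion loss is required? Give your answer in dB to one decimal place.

7.0 dB

The untreated sources together contribute 10^(90/10) = 1.000e+09, i.e. 90.00 dB SPL.
The limit corresponds to 10^(93/10) = 1.995e+09; subtracting the fixed part leaves 9.953e+08 for the grinder, i.e. 89.98 dB SPL.
Required insertion loss = 97 − 89.98 = 7.02 dB.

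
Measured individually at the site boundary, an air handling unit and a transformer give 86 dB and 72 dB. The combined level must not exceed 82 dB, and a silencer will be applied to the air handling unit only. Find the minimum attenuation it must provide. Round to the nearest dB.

4 dB

The untreated sources together contribute 10^(72/10) = 1.585e+07, i.e. 72.00 dB.
To meet 82 dB overall, the treated air handling unit may contribute at most 10^(82/10) − 1.585e+07 = 1.426e+08, i.e. 81.54 dB.
So the air handling unit must be reduced from 86 to 81.54 dB: IL = 4.46 dB.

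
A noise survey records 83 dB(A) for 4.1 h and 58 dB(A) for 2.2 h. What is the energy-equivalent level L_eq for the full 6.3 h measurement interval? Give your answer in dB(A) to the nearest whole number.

L_eq = 10·log₁₀[(1/T)·Σ tᵢ·10^(Lᵢ/10)] with T = 6.3 h.
Σ tᵢ·10^(Lᵢ/10) = 4.1·10^(83/10) + 2.2·10^(58/10) = 8.194e+08.
L_eq = 10·log₁₀(8.194e+08/6.3) = 81.14 dB(A).

81 dB(A)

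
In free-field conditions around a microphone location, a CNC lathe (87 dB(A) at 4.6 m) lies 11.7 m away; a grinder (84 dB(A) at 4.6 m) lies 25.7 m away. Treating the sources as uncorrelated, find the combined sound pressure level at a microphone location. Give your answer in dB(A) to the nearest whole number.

Apply inverse-square spreading to bring every level to the receiver, then sum 10^(L/10).
CNC lathe: 87 − 20·log₁₀(11.7/4.6) = 87 − 8.11 = 78.89 dB(A).
grinder: 84 − 20·log₁₀(25.7/4.6) = 84 − 14.94 = 69.06 dB(A).
Σ 10^(L/10) = 8.552e+07 → L_total = 10·log₁₀(8.552e+07) = 79.32 dB(A).

79 dB(A)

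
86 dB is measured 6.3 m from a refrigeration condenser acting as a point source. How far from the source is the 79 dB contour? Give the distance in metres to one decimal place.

The 7.0 dB drop corresponds to a distance ratio of 10^(7.0/20) for a point source.
r₂ = 6.3·10^((86−79)/20) = 6.3·10^(7.0/20) = 14.10 m.

14.1 m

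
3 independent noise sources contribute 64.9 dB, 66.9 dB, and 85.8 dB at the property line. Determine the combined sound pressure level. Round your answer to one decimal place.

85.9 dB

Incoherent sources combine by intensity addition: L_total = 10·log₁₀(Σ 10^(L_i/10)).
Σ 10^(L/10) = 10^(64.9/10) + 10^(66.9/10) + 10^(85.8/10) = 3.882e+08.
L_total = 10·log₁₀(3.882e+08) = 85.89 dB.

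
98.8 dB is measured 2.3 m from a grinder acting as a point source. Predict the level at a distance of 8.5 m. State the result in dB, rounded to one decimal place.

Point-source attenuation: ΔL = 20·log₁₀(r₂/r₁) = 20·log₁₀(8.5/2.3) = 11.354 dB.
L₂ = 98.8 − 20·log₁₀(8.5/2.3) = 98.8 − 11.354 = 87.45 dB.

87.4 dB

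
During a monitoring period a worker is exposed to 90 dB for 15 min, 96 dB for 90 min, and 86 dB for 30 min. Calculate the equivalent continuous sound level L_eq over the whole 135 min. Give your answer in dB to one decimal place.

94.6 dB

L_eq = 10·log₁₀[(1/T)·Σ tᵢ·10^(Lᵢ/10)] with T = 135 min.
Σ tᵢ·10^(Lᵢ/10) = 15·10^(90/10) + 90·10^(96/10) + 30·10^(86/10) = 3.852e+11.
L_eq = 10·log₁₀(3.852e+11/135) = 94.55 dB.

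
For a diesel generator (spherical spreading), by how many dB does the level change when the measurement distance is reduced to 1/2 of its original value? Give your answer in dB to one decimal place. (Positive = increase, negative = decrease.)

With spherical spreading the level changes by −20·log₁₀(r₂/r₁).
ΔL = −20·log₁₀(0.5) = +6.02 dB.

+6.0 dB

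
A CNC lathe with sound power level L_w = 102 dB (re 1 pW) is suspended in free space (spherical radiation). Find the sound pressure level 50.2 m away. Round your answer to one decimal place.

57.0 dB

The power spreads over a sphere of area 4π·r², so L_p = L_w − 10·log₁₀(4π·r²).
4π·r² = 3.167e+04 m², 10·log₁₀ of that is 45.006 dB.
L_p = 102 − 45.006 = 56.99 dB.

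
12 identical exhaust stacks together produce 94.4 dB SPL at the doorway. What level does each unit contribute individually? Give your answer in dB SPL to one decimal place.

12 equal contributions raise the level by 10·log₁₀ 12 = 10.792 dB, so each unit alone gives 94.4 − 10.792.

83.6 dB SPL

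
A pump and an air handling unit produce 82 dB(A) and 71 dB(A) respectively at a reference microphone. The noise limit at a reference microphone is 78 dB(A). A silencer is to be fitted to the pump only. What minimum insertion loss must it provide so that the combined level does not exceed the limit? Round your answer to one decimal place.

The untreated sources together contribute 10^(71/10) = 1.259e+07, i.e. 71.00 dB(A).
The limit corresponds to 10^(78/10) = 6.310e+07; subtracting the fixed part leaves 5.051e+07 for the pump, i.e. 77.03 dB(A).
So the pump must be reduced from 82 to 77.03 dB(A): IL = 4.97 dB.

5.0 dB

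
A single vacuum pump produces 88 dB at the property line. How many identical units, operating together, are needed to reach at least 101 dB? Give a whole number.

20

Need L₁ + 10·log₁₀ N ≥ 101, i.e. log₁₀ N ≥ 1.30.
N ≥ 10^(13.0/10) = 19.953, so N = 20.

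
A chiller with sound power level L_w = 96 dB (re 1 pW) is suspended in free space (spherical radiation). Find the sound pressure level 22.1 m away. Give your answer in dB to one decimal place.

L_p = L_w − 10·log₁₀(4π·r²) with r = 22.1 m.
4π·r² = 6138 m², 10·log₁₀ of that is 37.880 dB.
L_p = 96 − 37.880 = 58.12 dB.

58.1 dB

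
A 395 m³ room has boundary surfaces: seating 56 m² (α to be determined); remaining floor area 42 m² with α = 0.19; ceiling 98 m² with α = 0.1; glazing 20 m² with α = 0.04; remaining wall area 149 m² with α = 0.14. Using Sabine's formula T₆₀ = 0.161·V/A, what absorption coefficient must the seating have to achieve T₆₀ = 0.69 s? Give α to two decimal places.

0.94

From T₆₀ = 0.161·V/A, the target T₆₀ = 0.69 s needs A = 0.161·395/0.69 = 92.17 m².
Absorption from the other surfaces = 42·0.19 + 98·0.1 + 20·0.04 + 149·0.14 = 39.44 m², so the seating must supply 52.73 m² over 56 m².
α = 52.73/56 = 0.942.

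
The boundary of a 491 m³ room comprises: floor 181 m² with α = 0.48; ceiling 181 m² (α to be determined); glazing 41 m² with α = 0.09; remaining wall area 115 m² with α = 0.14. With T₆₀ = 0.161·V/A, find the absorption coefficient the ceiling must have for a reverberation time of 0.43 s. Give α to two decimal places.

0.43

From T₆₀ = 0.161·V/A, the target T₆₀ = 0.43 s needs A = 0.161·491/0.43 = 183.84 m².
Absorption from the other surfaces = 181·0.48 + 41·0.09 + 115·0.14 = 106.67 m², so the ceiling must supply 77.17 m² over 181 m².
α = 77.17/181 = 0.426.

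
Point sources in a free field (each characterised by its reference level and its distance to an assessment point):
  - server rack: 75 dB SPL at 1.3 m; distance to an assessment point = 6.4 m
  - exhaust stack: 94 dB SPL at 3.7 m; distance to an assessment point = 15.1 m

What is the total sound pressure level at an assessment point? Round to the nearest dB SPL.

82 dB SPL

Apply inverse-square spreading to bring every level to the receiver, then sum 10^(L/10).
server rack: 75 − 20·log₁₀(6.4/1.3) = 75 − 13.84 = 61.16 dB SPL.
exhaust stack: 94 − 20·log₁₀(15.1/3.7) = 94 − 12.22 = 81.78 dB SPL.
Σ 10^(L/10) = 1.521e+08 → L_total = 10·log₁₀(1.521e+08) = 81.82 dB SPL.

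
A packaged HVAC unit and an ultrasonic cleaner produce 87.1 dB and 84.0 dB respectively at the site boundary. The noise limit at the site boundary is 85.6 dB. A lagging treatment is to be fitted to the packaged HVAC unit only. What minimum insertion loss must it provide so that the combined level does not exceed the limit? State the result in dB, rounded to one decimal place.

6.6 dB

Everything except the packaged HVAC unit sums to 10^(84.0/10) = 2.512e+08 in linear terms, 84.00 dB.
The limit corresponds to 10^(85.6/10) = 3.631e+08; subtracting the fixed part leaves 1.119e+08 for the packaged HVAC unit, i.e. 80.49 dB.
Required insertion loss = 87.1 − 80.49 = 6.61 dB.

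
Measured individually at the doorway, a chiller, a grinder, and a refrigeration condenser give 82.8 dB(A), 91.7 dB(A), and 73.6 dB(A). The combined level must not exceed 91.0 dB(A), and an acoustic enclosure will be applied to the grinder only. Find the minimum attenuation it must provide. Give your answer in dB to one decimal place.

1.5 dB

Fixed contribution from the other sources: Σ 10^(L/10) = 10^(82.8/10) + 10^(73.6/10) = 2.135e+08 (83.29 dB(A)).
To meet 91.0 dB(A) overall, the treated grinder may contribute at most 10^(91.0/10) − 2.135e+08 = 1.045e+09, i.e. 90.19 dB(A).
So the grinder must be reduced from 91.7 to 90.19 dB(A): IL = 1.51 dB.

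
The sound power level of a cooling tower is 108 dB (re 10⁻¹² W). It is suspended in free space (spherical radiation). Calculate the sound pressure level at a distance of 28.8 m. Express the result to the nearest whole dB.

L_p = L_w − 10·log₁₀(4π·r²) with r = 28.8 m.
4π·r² = 1.042e+04 m², 10·log₁₀ of that is 40.180 dB.
L_p = 108 − 40.180 = 67.82 dB.

68 dB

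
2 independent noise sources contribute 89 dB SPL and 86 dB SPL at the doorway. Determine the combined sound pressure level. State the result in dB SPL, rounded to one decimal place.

For uncorrelated sources the intensities add, so convert each level to linear form, sum, and take 10·log₁₀ of the total.
Σ 10^(L/10) = 10^(89/10) + 10^(86/10) = 1.192e+09.
L_total = 10·log₁₀(1.192e+09) = 90.76 dB SPL.

90.8 dB SPL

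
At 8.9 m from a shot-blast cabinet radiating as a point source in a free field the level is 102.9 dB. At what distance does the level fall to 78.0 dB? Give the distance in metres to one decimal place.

For a point source L₁ − L₂ = 20·log₁₀(r₂/r₁), so r₂ = r₁·10^((L₁−L₂)/20).
r₂ = 8.9·10^((102.9−78.0)/20) = 8.9·10^(24.9/20) = 156.46 m.

156.5 m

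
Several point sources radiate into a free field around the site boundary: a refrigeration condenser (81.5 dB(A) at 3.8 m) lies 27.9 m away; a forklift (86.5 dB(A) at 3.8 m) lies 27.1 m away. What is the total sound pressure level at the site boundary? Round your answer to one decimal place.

70.6 dB(A)

First find each source's level at the receiver (point-source: −20·log₁₀(r/r_ref)), then combine on an intensity basis.
refrigeration condenser: 81.5 − 20·log₁₀(27.9/3.8) = 81.5 − 17.32 = 64.18 dB(A).
forklift: 86.5 − 20·log₁₀(27.1/3.8) = 86.5 − 17.06 = 69.44 dB(A).
Σ 10^(L/10) = 1.140e+07 → L_total = 10·log₁₀(1.140e+07) = 70.57 dB(A).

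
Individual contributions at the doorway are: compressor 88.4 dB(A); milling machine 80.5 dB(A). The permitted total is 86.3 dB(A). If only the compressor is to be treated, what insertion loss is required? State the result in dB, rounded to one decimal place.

Everything except the compressor sums to 10^(80.5/10) = 1.122e+08 in linear terms, 80.50 dB(A).
The limit corresponds to 10^(86.3/10) = 4.266e+08; subtracting the fixed part leaves 3.144e+08 for the compressor, i.e. 84.97 dB(A).
Required insertion loss = 88.4 − 84.97 = 3.43 dB.

3.4 dB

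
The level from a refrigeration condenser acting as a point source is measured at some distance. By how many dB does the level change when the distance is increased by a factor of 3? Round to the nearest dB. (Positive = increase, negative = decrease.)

-10 dB

A point source loses 6 dB per doubling of distance; generally ΔL = −20·log₁₀(r₂/r₁).
ΔL = −20·log₁₀(3) = -9.54 dB.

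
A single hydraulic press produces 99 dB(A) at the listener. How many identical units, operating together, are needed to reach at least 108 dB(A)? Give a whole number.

N identical sources give L₁ + 10·log₁₀ N, so require 10·log₁₀ N ≥ 108 − 99 = 9.0 dB.
N ≥ 10^(9.0/10) = 7.943, so N = 8.

8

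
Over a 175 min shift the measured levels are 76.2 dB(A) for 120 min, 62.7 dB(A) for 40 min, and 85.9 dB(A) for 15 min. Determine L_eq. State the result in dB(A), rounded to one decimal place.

The energy average is taken in the linear domain: L_eq = 10·log₁₀[(Σ tᵢ·10^(Lᵢ/10))/T], T = 175 min.
Σ tᵢ·10^(Lᵢ/10) = 120·10^(76.2/10) + 40·10^(62.7/10) + 15·10^(85.9/10) = 1.091e+10.
L_eq = 10·log₁₀(1.091e+10/175) = 77.95 dB(A).

77.9 dB(A)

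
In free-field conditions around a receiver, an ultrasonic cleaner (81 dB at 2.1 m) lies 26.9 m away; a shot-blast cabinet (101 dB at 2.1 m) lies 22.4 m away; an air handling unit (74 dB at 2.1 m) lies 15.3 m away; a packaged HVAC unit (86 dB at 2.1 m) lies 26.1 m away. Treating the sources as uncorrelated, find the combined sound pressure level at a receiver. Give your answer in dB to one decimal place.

Apply inverse-square spreading to bring every level to the receiver, then sum 10^(L/10).
ultrasonic cleaner: 81 − 20·log₁₀(26.9/2.1) = 81 − 22.15 = 58.85 dB.
shot-blast cabinet: 101 − 20·log₁₀(22.4/2.1) = 101 − 20.56 = 80.44 dB.
air handling unit: 74 − 20·log₁₀(15.3/2.1) = 74 − 17.25 = 56.75 dB.
packaged HVAC unit: 86 − 20·log₁₀(26.1/2.1) = 86 − 21.89 = 64.11 dB.
Σ 10^(L/10) = 1.145e+08 → L_total = 10·log₁₀(1.145e+08) = 80.59 dB.

80.6 dB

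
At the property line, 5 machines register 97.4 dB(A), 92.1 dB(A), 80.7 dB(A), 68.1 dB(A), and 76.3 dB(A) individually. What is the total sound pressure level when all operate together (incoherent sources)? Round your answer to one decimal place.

For uncorrelated sources the intensities add, so convert each level to linear form, sum, and take 10·log₁₀ of the total.
Σ 10^(L/10) = 10^(97.4/10) + 10^(92.1/10) + 10^(80.7/10) + 10^(68.1/10) + 10^(76.3/10) = 7.284e+09.
L_total = 10·log₁₀(7.284e+09) = 98.62 dB(A).

98.6 dB(A)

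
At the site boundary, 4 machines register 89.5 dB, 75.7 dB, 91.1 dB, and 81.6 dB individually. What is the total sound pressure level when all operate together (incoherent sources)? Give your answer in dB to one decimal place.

93.7 dB

For uncorrelated sources the intensities add, so convert each level to linear form, sum, and take 10·log₁₀ of the total.
Σ 10^(L/10) = 10^(89.5/10) + 10^(75.7/10) + 10^(91.1/10) + 10^(81.6/10) = 2.361e+09.
L_total = 10·log₁₀(2.361e+09) = 93.73 dB.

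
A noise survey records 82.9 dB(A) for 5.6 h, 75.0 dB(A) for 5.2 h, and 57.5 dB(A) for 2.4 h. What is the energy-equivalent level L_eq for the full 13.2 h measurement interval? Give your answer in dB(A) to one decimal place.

L_eq = 10·log₁₀[(1/T)·Σ tᵢ·10^(Lᵢ/10)] with T = 13.2 h.
Σ tᵢ·10^(Lᵢ/10) = 5.6·10^(82.9/10) + 5.2·10^(75.0/10) + 2.4·10^(57.5/10) = 1.258e+09.
L_eq = 10·log₁₀(1.258e+09/13.2) = 79.79 dB(A).

79.8 dB(A)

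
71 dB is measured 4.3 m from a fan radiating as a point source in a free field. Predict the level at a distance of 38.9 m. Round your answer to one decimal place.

51.9 dB

Point-source attenuation: ΔL = 20·log₁₀(r₂/r₁) = 20·log₁₀(38.9/4.3) = 19.130 dB.
L₂ = 71 − 20·log₁₀(38.9/4.3) = 71 − 19.130 = 51.87 dB.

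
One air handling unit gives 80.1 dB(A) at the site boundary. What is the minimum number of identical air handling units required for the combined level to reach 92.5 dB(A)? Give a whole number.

The shortfall is 92.5 − 80.1 = 12.4 dB, and N units add 10·log₁₀ N, so need 10·log₁₀ N ≥ 12.4.
N ≥ 10^(12.4/10) = 17.378, so N = 18.

18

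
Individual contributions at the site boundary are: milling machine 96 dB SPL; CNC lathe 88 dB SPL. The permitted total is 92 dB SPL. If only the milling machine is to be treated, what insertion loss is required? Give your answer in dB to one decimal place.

6.2 dB

Fixed contribution from the other source: Σ 10^(L/10) = 10^(88/10) = 6.310e+08 (88.00 dB SPL).
To meet 92 dB SPL overall, the treated milling machine may contribute at most 10^(92/10) − 6.310e+08 = 9.539e+08, i.e. 89.80 dB SPL.
So the milling machine must be reduced from 96 to 89.80 dB SPL: IL = 6.20 dB.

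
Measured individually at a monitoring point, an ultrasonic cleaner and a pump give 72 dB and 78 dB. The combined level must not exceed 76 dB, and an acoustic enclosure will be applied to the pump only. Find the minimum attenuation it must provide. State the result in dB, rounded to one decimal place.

Fixed contribution from the other source: Σ 10^(L/10) = 10^(72/10) = 1.585e+07 (72.00 dB).
To meet 76 dB overall, the treated pump may contribute at most 10^(76/10) − 1.585e+07 = 2.396e+07, i.e. 73.80 dB.
So the pump must be reduced from 78 to 73.80 dB: IL = 4.20 dB.

4.2 dB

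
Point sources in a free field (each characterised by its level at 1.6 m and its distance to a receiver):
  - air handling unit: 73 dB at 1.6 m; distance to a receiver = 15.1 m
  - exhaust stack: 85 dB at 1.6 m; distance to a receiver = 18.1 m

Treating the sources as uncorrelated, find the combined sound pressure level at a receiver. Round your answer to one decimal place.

Apply inverse-square spreading to bring every level to the receiver, then sum 10^(L/10).
air handling unit: 73 − 20·log₁₀(15.1/1.6) = 73 − 19.50 = 53.50 dB.
exhaust stack: 85 − 20·log₁₀(18.1/1.6) = 85 − 21.07 = 63.93 dB.
Σ 10^(L/10) = 2.695e+06 → L_total = 10·log₁₀(2.695e+06) = 64.31 dB.

64.3 dB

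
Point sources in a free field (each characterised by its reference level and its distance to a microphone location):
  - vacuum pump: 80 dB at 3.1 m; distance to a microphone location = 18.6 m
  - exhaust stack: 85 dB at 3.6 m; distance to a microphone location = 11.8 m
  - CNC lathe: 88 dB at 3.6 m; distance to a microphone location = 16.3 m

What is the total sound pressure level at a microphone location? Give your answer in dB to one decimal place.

First find each source's level at the receiver (point-source: −20·log₁₀(r/r_ref)), then combine on an intensity basis.
vacuum pump: 80 − 20·log₁₀(18.6/3.1) = 80 − 15.56 = 64.44 dB.
exhaust stack: 85 − 20·log₁₀(11.8/3.6) = 85 − 10.31 = 74.69 dB.
CNC lathe: 88 − 20·log₁₀(16.3/3.6) = 88 − 13.12 = 74.88 dB.
Σ 10^(L/10) = 6.299e+07 → L_total = 10·log₁₀(6.299e+07) = 77.99 dB.

78.0 dB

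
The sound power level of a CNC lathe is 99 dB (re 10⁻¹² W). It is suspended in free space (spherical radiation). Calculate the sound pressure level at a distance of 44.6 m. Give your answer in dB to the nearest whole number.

55 dB

The power spreads over a sphere of area 4π·r², so L_p = L_w − 10·log₁₀(4π·r²).
4π·r² = 2.5e+04 m², 10·log₁₀ of that is 43.979 dB.
L_p = 99 − 43.979 = 55.02 dB.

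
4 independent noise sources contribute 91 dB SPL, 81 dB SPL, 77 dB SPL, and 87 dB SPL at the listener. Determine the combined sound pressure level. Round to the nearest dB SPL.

Incoherent sources combine by intensity addition: L_total = 10·log₁₀(Σ 10^(L_i/10)).
Σ 10^(L/10) = 10^(91/10) + 10^(81/10) + 10^(77/10) + 10^(87/10) = 1.936e+09.
L_total = 10·log₁₀(1.936e+09) = 92.87 dB SPL.

93 dB SPL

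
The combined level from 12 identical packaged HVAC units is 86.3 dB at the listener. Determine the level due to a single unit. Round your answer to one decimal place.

12 equal contributions raise the level by 10·log₁₀ 12 = 10.792 dB, so each unit alone gives 86.3 − 10.792.

75.5 dB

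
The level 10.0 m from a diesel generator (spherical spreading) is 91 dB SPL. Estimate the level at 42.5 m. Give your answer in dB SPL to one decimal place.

78.4 dB SPL

Point-source attenuation: ΔL = 20·log₁₀(r₂/r₁) = 20·log₁₀(42.5/10.0) = 12.568 dB.
L₂ = 91 − 20·log₁₀(42.5/10.0) = 91 − 12.568 = 78.43 dB SPL.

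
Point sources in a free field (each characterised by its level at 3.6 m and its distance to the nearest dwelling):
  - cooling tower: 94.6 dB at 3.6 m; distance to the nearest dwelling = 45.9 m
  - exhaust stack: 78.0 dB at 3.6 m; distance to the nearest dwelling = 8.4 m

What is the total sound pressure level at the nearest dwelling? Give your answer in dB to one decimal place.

Apply inverse-square spreading to bring every level to the receiver, then sum 10^(L/10).
cooling tower: 94.6 − 20·log₁₀(45.9/3.6) = 94.6 − 22.11 = 72.49 dB.
exhaust stack: 78.0 − 20·log₁₀(8.4/3.6) = 78.0 − 7.36 = 70.64 dB.
Σ 10^(L/10) = 2.933e+07 → L_total = 10·log₁₀(2.933e+07) = 74.67 dB.

74.7 dB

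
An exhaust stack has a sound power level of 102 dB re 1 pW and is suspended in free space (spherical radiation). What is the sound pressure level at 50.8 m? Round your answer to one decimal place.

The power spreads over a sphere of area 4π·r², so L_p = L_w − 10·log₁₀(4π·r²).
4π·r² = 3.243e+04 m², 10·log₁₀ of that is 45.109 dB.
L_p = 102 − 45.109 = 56.89 dB.

56.9 dB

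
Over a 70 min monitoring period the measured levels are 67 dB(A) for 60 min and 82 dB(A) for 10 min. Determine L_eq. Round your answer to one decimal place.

74.3 dB(A)

L_eq = 10·log₁₀[(1/T)·Σ tᵢ·10^(Lᵢ/10)] with T = 70 min.
Σ tᵢ·10^(Lᵢ/10) = 60·10^(67/10) + 10·10^(82/10) = 1.886e+09.
L_eq = 10·log₁₀(1.886e+09/70) = 74.30 dB(A).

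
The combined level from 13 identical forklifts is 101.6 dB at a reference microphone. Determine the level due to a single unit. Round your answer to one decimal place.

90.5 dB

For N identical incoherent sources L_total = L₁ + 10·log₁₀ N, so L₁ = 101.6 − 10·log₁₀(13) = 101.6 − 11.139.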